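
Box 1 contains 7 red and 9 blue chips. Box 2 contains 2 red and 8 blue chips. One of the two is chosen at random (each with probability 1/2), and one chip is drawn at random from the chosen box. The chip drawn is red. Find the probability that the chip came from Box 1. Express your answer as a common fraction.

P(red | Box 1) = 7/16; P(red | Box 2) = 1/5.
P(red) = 1/2·7/16 + 1/2·1/5 = 51/160.
By Bayes' rule, P(Box 1 | red) = 7/32 / 51/160 = 35/51 ≈ 0.6863.

35/51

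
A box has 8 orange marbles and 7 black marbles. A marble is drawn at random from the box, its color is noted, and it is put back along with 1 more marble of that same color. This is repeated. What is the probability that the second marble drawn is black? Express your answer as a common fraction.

Condition on the first draw. If first is black (prob 7/15), second-black has prob (8)/(16); if not (prob 8/15), it has prob 7/(16).
P = (7/15)·(8/16) + (8/15)·(7/16) = 7/15 ≈ 0.4667.

7/15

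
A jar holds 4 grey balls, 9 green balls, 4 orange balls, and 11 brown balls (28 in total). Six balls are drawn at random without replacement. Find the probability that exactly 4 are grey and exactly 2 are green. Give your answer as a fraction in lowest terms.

Unordered draws without replacement: count favorable combinations over C(28,6).
Favorable = C(4,4) · C(9,2) · C(4,0) · C(11,0) = 36; total = C(28,6) = 376740.
P = 36/376740 = 1/10465 ≈ 0.0001.

1/10465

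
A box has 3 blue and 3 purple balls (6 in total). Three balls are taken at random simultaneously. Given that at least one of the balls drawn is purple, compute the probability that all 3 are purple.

1/19

P(all 3 purple) = C(3,3)/C(6,3) = 1/20; P(at least one purple) = 1 − C(3,3)/C(6,3) = 19/20.
Since 'all 3 purple' ⊆ 'at least one purple', P(all 3 | at least one) = 1/20 / 19/20 = 1/19 ≈ 0.0526.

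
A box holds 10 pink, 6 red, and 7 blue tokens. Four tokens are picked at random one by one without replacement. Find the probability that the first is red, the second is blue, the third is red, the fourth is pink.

Multiply the conditional probability of each draw in order, without replacement, so each draw removes one from its color and from the total.
P = (6/23) · (7/22) · (5/21) · (10/20) = 5/506 ≈ 0.0099.

5/506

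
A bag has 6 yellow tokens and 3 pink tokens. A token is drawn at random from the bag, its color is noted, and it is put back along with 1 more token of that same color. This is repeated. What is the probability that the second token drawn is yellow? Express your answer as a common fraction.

2/3

Condition on the first draw. If first is yellow (prob 6/9), second-yellow has prob (7)/(10); if not (prob 3/9), it has prob 6/(10).
P = (6/9)·(7/10) + (3/9)·(6/10) = 2/3 ≈ 0.6667.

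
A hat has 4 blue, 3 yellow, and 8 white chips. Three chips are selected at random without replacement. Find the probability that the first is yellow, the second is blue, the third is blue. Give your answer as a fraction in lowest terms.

6/455

Multiply the conditional probability of each draw in order, without replacement, so each draw removes one from its color and from the total.
P = (3/15) · (4/14) · (3/13) = 6/455 ≈ 0.0132.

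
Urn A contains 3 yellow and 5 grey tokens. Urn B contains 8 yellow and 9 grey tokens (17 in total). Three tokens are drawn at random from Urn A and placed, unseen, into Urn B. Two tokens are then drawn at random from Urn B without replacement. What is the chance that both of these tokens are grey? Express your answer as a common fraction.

159/560

Condition on how many of the transferred tokens are grey (from Urn A: 5 grey of 8; then Urn B has 20 total).
  0 grey: C(5,0)C(3,3)/C(8,3) = 1/56; then P = C(9,2)/C(20,2) = 18/95
  1 grey: C(5,1)C(3,2)/C(8,3) = 15/56; then P = C(10,2)/C(20,2) = 9/38
  2 grey: C(5,2)C(3,1)/C(8,3) = 15/28; then P = C(11,2)/C(20,2) = 11/38
  3 grey: C(5,3)C(3,0)/C(8,3) = 5/28; then P = C(12,2)/C(20,2) = 33/95
P(both grey) = 159/560 ≈ 0.2839.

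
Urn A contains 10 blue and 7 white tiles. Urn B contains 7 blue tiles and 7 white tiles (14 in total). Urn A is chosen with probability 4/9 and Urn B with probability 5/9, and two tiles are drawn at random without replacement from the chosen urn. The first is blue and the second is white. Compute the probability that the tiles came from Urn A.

13/30

P(E | Urn A) = 35/136; P(E | Urn B) = 7/26.
P(E) = 4/9·35/136 + 5/9·7/26 = 175/663.
By Bayes' rule, P(Urn A | E) = 35/306 / 175/663 = 13/30 ≈ 0.4333.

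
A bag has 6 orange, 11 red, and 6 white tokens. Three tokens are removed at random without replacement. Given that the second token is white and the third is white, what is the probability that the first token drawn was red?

11/21

P(first=red and the second token is white and the third is white) = (11/23)·(6/22)·(5/21) = 5/161.
P(E) = Σ over first color = 30/1771 + 5/161 + 20/1771 = 15/253.
By Bayes, P(first=red | E) = 5/161 / 15/253 = 11/21 ≈ 0.5238.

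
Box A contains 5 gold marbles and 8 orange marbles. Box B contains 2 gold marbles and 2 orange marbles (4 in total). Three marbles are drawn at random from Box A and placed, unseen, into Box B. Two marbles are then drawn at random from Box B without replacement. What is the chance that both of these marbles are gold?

16/91

Condition on how many of the transferred marbles are gold (from Box A: 5 gold of 13; then Box B has 7 total).
  0 gold: C(5,0)C(8,3)/C(13,3) = 28/143; then P = C(2,2)/C(7,2) = 1/21
  1 gold: C(5,1)C(8,2)/C(13,3) = 70/143; then P = C(3,2)/C(7,2) = 1/7
  2 gold: C(5,2)C(8,1)/C(13,3) = 40/143; then P = C(4,2)/C(7,2) = 2/7
  3 gold: C(5,3)C(8,0)/C(13,3) = 5/143; then P = C(5,2)/C(7,2) = 10/21
P(both gold) = 16/91 ≈ 0.1758.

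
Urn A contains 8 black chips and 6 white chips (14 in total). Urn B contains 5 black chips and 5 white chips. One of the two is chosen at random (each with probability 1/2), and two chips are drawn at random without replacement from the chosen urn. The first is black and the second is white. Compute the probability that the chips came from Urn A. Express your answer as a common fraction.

P(E | Urn A) = 24/91; P(E | Urn B) = 5/18.
P(E) = 1/2·24/91 + 1/2·5/18 = 887/3276.
By Bayes' rule, P(Urn A | E) = 12/91 / 887/3276 = 432/887 ≈ 0.4870.

432/887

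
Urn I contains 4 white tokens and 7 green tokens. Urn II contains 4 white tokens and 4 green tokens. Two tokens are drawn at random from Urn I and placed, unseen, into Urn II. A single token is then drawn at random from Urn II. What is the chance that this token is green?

Condition on how many of the transferred tokens are green (from Urn I: 7 green of 11; then Urn II has 10 total).
  0 green: C(7,0)C(4,2)/C(11,2) = 6/55; then P = 4/10
  1 green: C(7,1)C(4,1)/C(11,2) = 28/55; then P = 5/10
  2 green: C(7,2)C(4,0)/C(11,2) = 21/55; then P = 6/10
P(green from Urn II) = 29/55 ≈ 0.5273.

29/55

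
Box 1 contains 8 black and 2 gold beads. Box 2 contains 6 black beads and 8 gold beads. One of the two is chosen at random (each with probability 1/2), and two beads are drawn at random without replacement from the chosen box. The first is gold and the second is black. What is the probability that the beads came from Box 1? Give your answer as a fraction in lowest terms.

P(E | Box 1) = 8/45; P(E | Box 2) = 24/91.
P(E) = 1/2·8/45 + 1/2·24/91 = 904/4095.
By Bayes' rule, P(Box 1 | E) = 4/45 / 904/4095 = 91/226 ≈ 0.4027.

91/226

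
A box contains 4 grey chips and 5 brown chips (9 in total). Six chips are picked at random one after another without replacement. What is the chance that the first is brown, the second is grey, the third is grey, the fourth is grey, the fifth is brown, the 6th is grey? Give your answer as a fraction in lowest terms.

Multiply the conditional probability of each draw in order, without replacement, so each draw removes one from its color and from the total.
P = (5/9) · (4/8) · (3/7) · (2/6) · (4/5) · (1/4) = 1/126 ≈ 0.0079.

1/126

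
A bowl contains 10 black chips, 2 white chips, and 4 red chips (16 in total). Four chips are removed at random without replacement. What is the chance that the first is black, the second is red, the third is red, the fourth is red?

Multiply the conditional probability of each draw in order, without replacement, so each draw removes one from its color and from the total.
P = (10/16) · (4/15) · (3/14) · (2/13) = 1/182 ≈ 0.0055.

1/182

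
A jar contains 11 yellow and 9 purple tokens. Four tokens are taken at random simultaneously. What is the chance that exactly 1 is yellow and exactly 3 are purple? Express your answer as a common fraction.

Unordered draws without replacement: count favorable combinations over C(20,4).
Favorable = C(11,1) · C(9,3) = 924; total = C(20,4) = 4845.
P = 924/4845 = 308/1615 ≈ 0.1907.

308/1615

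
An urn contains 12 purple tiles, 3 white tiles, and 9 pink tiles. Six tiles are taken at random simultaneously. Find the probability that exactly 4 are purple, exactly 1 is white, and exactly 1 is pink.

1215/12236

Unordered draws without replacement: count favorable combinations over C(24,6).
Favorable = C(12,4) · C(3,1) · C(9,1) = 13365; total = C(24,6) = 134596.
P = 13365/134596 = 1215/12236 ≈ 0.0993.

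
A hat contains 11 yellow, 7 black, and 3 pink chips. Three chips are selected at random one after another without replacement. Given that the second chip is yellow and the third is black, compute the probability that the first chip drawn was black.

P(first=black and the second chip is yellow and the third is black) = (7/21)·(11/20)·(6/19) = 11/190.
P(E) = Σ over first color = 11/114 + 11/190 + 11/380 = 11/60.
By Bayes, P(first=black | E) = 11/190 / 11/60 = 6/19 ≈ 0.3158.

6/19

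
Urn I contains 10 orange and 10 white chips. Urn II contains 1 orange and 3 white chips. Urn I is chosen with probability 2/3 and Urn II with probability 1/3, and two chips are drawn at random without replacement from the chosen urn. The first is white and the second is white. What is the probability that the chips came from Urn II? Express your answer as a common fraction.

P(E | Urn I) = 9/38; P(E | Urn II) = 1/2.
P(E) = 2/3·9/38 + 1/3·1/2 = 37/114.
By Bayes' rule, P(Urn II | E) = 1/6 / 37/114 = 19/37 ≈ 0.5135.

19/37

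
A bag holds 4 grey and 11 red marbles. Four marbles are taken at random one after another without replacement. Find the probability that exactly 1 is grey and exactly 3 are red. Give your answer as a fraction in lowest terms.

44/91

Unordered draws without replacement: count favorable combinations over C(15,4).
Favorable = C(4,1) · C(11,3) = 660; total = C(15,4) = 1365.
P = 660/1365 = 44/91 ≈ 0.4835.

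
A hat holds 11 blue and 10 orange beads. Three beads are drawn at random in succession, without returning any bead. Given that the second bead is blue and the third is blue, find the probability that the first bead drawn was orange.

P(first=orange and the second bead is blue and the third is blue) = (10/21)·(11/20)·(10/19) = 55/399.
P(E) = Σ over first color = 33/266 + 55/399 = 11/42.
By Bayes, P(first=orange | E) = 55/399 / 11/42 = 10/19 ≈ 0.5263.

10/19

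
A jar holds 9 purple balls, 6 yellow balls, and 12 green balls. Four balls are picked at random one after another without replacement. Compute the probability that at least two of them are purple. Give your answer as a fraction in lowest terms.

Sum the hypergeometric tail for j = 2,…,4 purple balls.
Favorable = C(9,2)·C(18,2) + C(9,3)·C(18,1) + C(9,4)·C(18,0) = 7146; total = C(27,4) = 17550.
P = 7146/17550 = 397/975 ≈ 0.4072.

397/975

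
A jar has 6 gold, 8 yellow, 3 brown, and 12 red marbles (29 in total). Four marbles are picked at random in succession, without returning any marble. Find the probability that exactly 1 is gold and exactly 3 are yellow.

16/1131

Unordered draws without replacement: count favorable combinations over C(29,4).
Favorable = C(6,1) · C(8,3) · C(3,0) · C(12,0) = 336; total = C(29,4) = 23751.
P = 336/23751 = 16/1131 ≈ 0.0141.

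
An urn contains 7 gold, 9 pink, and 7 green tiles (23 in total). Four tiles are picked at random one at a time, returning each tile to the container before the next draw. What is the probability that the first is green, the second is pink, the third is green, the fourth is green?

3087/279841

Multiply the conditional probability of each draw in order, with replacement (the composition resets each draw).
P = (7/23) · (9/23) · (7/23) · (7/23) = 3087/279841 ≈ 0.0110.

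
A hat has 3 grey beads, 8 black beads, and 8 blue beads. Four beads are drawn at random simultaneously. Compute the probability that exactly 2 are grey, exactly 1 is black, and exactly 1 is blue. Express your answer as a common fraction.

Unordered draws without replacement: count favorable combinations over C(19,4).
Favorable = C(3,2) · C(8,1) · C(8,1) = 192; total = C(19,4) = 3876.
P = 192/3876 = 16/323 ≈ 0.0495.

16/323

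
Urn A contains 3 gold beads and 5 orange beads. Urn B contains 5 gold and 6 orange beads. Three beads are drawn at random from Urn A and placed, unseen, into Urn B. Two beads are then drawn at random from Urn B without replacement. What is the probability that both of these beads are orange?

765/2548

Condition on how many of the transferred beads are orange (from Urn A: 5 orange of 8; then Urn B has 14 total).
  0 orange: C(5,0)C(3,3)/C(8,3) = 1/56; then P = C(6,2)/C(14,2) = 15/91
  1 orange: C(5,1)C(3,2)/C(8,3) = 15/56; then P = C(7,2)/C(14,2) = 3/13
  2 orange: C(5,2)C(3,1)/C(8,3) = 15/28; then P = C(8,2)/C(14,2) = 4/13
  3 orange: C(5,3)C(3,0)/C(8,3) = 5/28; then P = C(9,2)/C(14,2) = 36/91
P(both orange) = 765/2548 ≈ 0.3002.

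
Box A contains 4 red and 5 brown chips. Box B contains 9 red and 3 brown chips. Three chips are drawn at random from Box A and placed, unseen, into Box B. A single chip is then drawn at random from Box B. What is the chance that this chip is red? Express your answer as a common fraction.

31/45

Condition on how many of the transferred chips are red (from Box A: 4 red of 9; then Box B has 15 total).
  0 red: C(4,0)C(5,3)/C(9,3) = 5/42; then P = 9/15
  1 red: C(4,1)C(5,2)/C(9,3) = 10/21; then P = 10/15
  2 red: C(4,2)C(5,1)/C(9,3) = 5/14; then P = 11/15
  3 red: C(4,3)C(5,0)/C(9,3) = 1/21; then P = 12/15
P(red from Box B) = 31/45 ≈ 0.6889.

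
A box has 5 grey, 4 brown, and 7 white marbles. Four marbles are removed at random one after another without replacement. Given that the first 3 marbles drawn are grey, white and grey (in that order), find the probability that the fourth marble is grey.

3/13

After removing 2 grey, 1 white, the box has 3 grey out of 13 remaining.
P(fourth is grey | given) = 3/13 ≈ 0.2308.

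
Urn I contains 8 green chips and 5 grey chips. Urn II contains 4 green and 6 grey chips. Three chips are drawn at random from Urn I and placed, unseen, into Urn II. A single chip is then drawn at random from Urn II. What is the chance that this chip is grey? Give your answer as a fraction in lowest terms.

93/169

Condition on how many of the transferred chips are grey (from Urn I: 5 grey of 13; then Urn II has 13 total).
  0 grey: C(5,0)C(8,3)/C(13,3) = 28/143; then P = 6/13
  1 grey: C(5,1)C(8,2)/C(13,3) = 70/143; then P = 7/13
  2 grey: C(5,2)C(8,1)/C(13,3) = 40/143; then P = 8/13
  3 grey: C(5,3)C(8,0)/C(13,3) = 5/143; then P = 9/13
P(grey from Urn II) = 93/169 ≈ 0.5503.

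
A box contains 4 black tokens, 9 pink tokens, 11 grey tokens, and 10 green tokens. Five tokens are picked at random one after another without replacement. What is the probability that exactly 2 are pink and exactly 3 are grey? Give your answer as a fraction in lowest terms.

45/2108

Unordered draws without replacement: count favorable combinations over C(34,5).
Favorable = C(4,0) · C(9,2) · C(11,3) · C(10,0) = 5940; total = C(34,5) = 278256.
P = 5940/278256 = 45/2108 ≈ 0.0213.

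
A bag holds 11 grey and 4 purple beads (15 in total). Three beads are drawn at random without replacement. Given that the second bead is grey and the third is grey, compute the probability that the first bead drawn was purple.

4/13

P(first=purple and the second bead is grey and the third is grey) = (4/15)·(11/14)·(10/13) = 44/273.
P(E) = Σ over first color = 33/91 + 44/273 = 11/21.
By Bayes, P(first=purple | E) = 44/273 / 11/21 = 4/13 ≈ 0.3077.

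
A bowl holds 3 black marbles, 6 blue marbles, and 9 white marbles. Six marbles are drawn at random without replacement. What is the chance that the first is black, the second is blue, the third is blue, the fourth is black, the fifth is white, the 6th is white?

3/3094

Multiply the conditional probability of each draw in order, without replacement, so each draw removes one from its color and from the total.
P = (3/18) · (6/17) · (5/16) · (2/15) · (9/14) · (8/13) = 3/3094 ≈ 0.0010.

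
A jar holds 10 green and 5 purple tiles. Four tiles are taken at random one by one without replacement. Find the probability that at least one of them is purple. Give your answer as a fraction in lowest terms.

11/13

Use the complement: P(at least one purple) = 1 − P(no purple).
P(none) = C(10,4)/C(15,4) = 210/1365.
So P = 1 − 210/1365 = 11/13 ≈ 0.8462.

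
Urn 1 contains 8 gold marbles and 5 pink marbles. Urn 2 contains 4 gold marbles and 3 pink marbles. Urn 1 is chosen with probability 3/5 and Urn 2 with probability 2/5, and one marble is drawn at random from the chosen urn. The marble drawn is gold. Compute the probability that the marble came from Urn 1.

21/34

P(gold | Urn 1) = 8/13; P(gold | Urn 2) = 4/7.
P(gold) = 3/5·8/13 + 2/5·4/7 = 272/455.
By Bayes' rule, P(Urn 1 | gold) = 24/65 / 272/455 = 21/34 ≈ 0.6176.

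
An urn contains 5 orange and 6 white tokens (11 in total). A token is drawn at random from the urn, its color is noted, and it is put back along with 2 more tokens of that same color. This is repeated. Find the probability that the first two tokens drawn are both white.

48/143

After a white draw the urn holds 8 white out of 13.
P = (6/11)·(8/13) = 48/143 ≈ 0.3357.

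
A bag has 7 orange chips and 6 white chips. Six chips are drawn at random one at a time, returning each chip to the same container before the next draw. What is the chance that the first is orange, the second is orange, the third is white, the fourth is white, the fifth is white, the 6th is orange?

Multiply the conditional probability of each draw in order, with replacement (the composition resets each draw).
P = (7/13) · (7/13) · (6/13) · (6/13) · (6/13) · (7/13) = 74088/4826809 ≈ 0.0153.

74088/4826809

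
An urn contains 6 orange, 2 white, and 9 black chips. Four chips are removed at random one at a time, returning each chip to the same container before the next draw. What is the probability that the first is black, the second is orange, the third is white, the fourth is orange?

648/83521

Multiply the conditional probability of each draw in order, with replacement (the composition resets each draw).
P = (9/17) · (6/17) · (2/17) · (6/17) = 648/83521 ≈ 0.0078.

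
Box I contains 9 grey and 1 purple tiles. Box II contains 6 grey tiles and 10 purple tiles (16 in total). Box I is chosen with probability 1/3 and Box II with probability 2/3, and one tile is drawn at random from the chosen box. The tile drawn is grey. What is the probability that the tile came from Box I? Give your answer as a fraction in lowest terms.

6/11

P(grey | Box I) = 9/10; P(grey | Box II) = 3/8.
P(grey) = 1/3·9/10 + 2/3·3/8 = 11/20.
By Bayes' rule, P(Box I | grey) = 3/10 / 11/20 = 6/11 ≈ 0.5455.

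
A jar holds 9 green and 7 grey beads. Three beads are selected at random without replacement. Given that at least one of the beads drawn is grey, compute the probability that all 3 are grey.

P(all 3 grey) = C(7,3)/C(16,3) = 1/16; P(at least one grey) = 1 − C(9,3)/C(16,3) = 17/20.
Since 'all 3 grey' ⊆ 'at least one grey', P(all 3 | at least one) = 1/16 / 17/20 = 5/68 ≈ 0.0735.

5/68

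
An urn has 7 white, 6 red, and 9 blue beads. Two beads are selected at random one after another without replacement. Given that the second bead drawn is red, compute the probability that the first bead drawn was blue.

P(first=blue and the second bead drawn is red) = (9/22)·(6/21) = 9/77.
P(the second bead drawn is red) = Σ over first color = 1/11 + 5/77 + 9/77 = 3/11.
By Bayes, P(first=blue | the second bead drawn is red) = 9/77 / 3/11 = 3/7 ≈ 0.4286.

3/7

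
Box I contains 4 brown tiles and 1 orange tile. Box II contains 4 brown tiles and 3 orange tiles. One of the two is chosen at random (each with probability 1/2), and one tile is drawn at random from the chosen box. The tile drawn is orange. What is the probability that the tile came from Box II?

P(orange | Box I) = 1/5; P(orange | Box II) = 3/7.
P(orange) = 1/2·1/5 + 1/2·3/7 = 11/35.
By Bayes' rule, P(Box II | orange) = 3/14 / 11/35 = 15/22 ≈ 0.6818.

15/22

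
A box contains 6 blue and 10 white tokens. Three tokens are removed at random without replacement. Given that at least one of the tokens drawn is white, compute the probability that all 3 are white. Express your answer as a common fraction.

P(all 3 white) = C(10,3)/C(16,3) = 3/14; P(at least one white) = 1 − C(6,3)/C(16,3) = 27/28.
Since 'all 3 white' ⊆ 'at least one white', P(all 3 | at least one) = 3/14 / 27/28 = 2/9 ≈ 0.2222.

2/9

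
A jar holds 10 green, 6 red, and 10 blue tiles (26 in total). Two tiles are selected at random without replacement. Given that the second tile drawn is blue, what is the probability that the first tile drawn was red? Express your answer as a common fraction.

6/25

P(first=red and the second tile drawn is blue) = (6/26)·(10/25) = 6/65.
P(the second tile drawn is blue) = Σ over first color = 2/13 + 6/65 + 9/65 = 5/13.
By Bayes, P(first=red | the second tile drawn is blue) = 6/65 / 5/13 = 6/25 ≈ 0.2400.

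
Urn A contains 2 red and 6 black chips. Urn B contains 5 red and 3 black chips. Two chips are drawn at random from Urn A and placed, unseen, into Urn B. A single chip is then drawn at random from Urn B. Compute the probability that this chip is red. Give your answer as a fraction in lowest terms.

Condition on how many of the transferred chips are red (from Urn A: 2 red of 8; then Urn B has 10 total).
  0 red: C(2,0)C(6,2)/C(8,2) = 15/28; then P = 5/10
  1 red: C(2,1)C(6,1)/C(8,2) = 3/7; then P = 6/10
  2 red: C(2,2)C(6,0)/C(8,2) = 1/28; then P = 7/10
P(red from Urn B) = 11/20 ≈ 0.5500.

11/20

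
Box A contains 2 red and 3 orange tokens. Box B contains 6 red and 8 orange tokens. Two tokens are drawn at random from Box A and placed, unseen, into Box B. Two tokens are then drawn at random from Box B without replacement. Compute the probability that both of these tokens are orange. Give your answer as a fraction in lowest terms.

Condition on how many of the transferred tokens are orange (from Box A: 3 orange of 5; then Box B has 16 total).
  0 orange: C(3,0)C(2,2)/C(5,2) = 1/10; then P = C(8,2)/C(16,2) = 7/30
  1 orange: C(3,1)C(2,1)/C(5,2) = 3/5; then P = C(9,2)/C(16,2) = 3/10
  2 orange: C(3,2)C(2,0)/C(5,2) = 3/10; then P = C(10,2)/C(16,2) = 3/8
P(both orange) = 379/1200 ≈ 0.3158.

379/1200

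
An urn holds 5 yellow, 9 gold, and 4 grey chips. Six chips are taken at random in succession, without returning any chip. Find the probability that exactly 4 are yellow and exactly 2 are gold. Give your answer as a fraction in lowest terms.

Unordered draws without replacement: count favorable combinations over C(18,6).
Favorable = C(5,4) · C(9,2) · C(4,0) = 180; total = C(18,6) = 18564.
P = 180/18564 = 15/1547 ≈ 0.0097.

15/1547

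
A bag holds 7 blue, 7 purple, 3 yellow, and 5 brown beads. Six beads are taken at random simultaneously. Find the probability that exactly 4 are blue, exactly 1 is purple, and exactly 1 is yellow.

Unordered draws without replacement: count favorable combinations over C(22,6).
Favorable = C(7,4) · C(7,1) · C(3,1) · C(5,0) = 735; total = C(22,6) = 74613.
P = 735/74613 = 35/3553 ≈ 0.0099.

35/3553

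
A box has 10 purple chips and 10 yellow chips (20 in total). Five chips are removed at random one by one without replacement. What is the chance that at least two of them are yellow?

274/323

Sum the hypergeometric tail for j = 2,…,5 yellow chips.
Favorable = C(10,2)·C(10,3) + C(10,3)·C(10,2) + C(10,4)·C(10,1) + C(10,5)·C(10,0) = 13152; total = C(20,5) = 15504.
P = 13152/15504 = 274/323 ≈ 0.8483.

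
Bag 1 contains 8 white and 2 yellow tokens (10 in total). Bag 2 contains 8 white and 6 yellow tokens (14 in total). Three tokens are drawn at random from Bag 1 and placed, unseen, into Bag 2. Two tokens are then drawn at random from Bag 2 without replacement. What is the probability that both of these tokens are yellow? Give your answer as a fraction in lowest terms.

7/51

Condition on how many of the transferred tokens are yellow (from Bag 1: 2 yellow of 10; then Bag 2 has 17 total).
  0 yellow: C(2,0)C(8,3)/C(10,3) = 7/15; then P = C(6,2)/C(17,2) = 15/136
  1 yellow: C(2,1)C(8,2)/C(10,3) = 7/15; then P = C(7,2)/C(17,2) = 21/136
  2 yellow: C(2,2)C(8,1)/C(10,3) = 1/15; then P = C(8,2)/C(17,2) = 7/34
P(both yellow) = 7/51 ≈ 0.1373.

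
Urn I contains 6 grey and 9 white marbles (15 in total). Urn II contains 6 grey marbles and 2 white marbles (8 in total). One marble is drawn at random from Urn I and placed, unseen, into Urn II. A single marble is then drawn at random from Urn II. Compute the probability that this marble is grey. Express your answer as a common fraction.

32/45

Condition on how many of the transferred marbles are grey (from Urn I: 6 grey of 15; then Urn II has 9 total).
  0 grey: C(6,0)C(9,1)/C(15,1) = 3/5; then P = 6/9
  1 grey: C(6,1)C(9,0)/C(15,1) = 2/5; then P = 7/9
P(grey from Urn II) = 32/45 ≈ 0.7111.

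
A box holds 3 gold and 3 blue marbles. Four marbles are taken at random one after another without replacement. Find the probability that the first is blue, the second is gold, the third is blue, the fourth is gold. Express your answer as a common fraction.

Multiply the conditional probability of each draw in order, without replacement, so each draw removes one from its color and from the total.
P = (3/6) · (3/5) · (2/4) · (2/3) = 1/10 ≈ 0.1000.

1/10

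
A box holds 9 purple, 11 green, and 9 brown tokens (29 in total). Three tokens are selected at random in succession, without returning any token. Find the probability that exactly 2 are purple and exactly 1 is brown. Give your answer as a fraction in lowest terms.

18/203

Unordered draws without replacement: count favorable combinations over C(29,3).
Favorable = C(9,2) · C(11,0) · C(9,1) = 324; total = C(29,3) = 3654.
P = 324/3654 = 18/203 ≈ 0.0887.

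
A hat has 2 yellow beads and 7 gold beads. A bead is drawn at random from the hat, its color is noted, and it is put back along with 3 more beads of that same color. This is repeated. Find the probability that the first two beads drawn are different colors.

Either gold then yellow, or yellow then gold; after the first draw the total is 12.
P = (7/9)·(2/12) + (2/9)·(7/12) = 7/27 ≈ 0.2593.

7/27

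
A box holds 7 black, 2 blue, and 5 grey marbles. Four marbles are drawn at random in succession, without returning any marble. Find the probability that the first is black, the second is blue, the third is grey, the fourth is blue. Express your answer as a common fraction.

5/1716

Multiply the conditional probability of each draw in order, without replacement, so each draw removes one from its color and from the total.
P = (7/14) · (2/13) · (5/12) · (1/11) = 5/1716 ≈ 0.0029.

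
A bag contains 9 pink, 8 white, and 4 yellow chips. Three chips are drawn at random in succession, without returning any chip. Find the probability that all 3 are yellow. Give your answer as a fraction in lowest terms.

Unordered draws without replacement: count favorable combinations over C(21,3).
Favorable = C(9,0) · C(8,0) · C(4,3) = 4; total = C(21,3) = 1330.
P = 4/1330 = 2/665 ≈ 0.0030.

2/665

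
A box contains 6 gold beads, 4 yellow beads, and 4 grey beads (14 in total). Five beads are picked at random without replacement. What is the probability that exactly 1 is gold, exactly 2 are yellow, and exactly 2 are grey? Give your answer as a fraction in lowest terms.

Unordered draws without replacement: count favorable combinations over C(14,5).
Favorable = C(6,1) · C(4,2) · C(4,2) = 216; total = C(14,5) = 2002.
P = 216/2002 = 108/1001 ≈ 0.1079.

108/1001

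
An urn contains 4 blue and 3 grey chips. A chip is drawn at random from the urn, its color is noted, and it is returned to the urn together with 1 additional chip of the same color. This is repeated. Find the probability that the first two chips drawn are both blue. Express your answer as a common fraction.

5/14

After a blue draw the urn holds 5 blue out of 8.
P = (4/7)·(5/8) = 5/14 ≈ 0.3571.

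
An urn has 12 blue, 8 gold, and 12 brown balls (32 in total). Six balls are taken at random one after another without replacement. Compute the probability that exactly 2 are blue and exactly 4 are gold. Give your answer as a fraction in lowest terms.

Unordered draws without replacement: count favorable combinations over C(32,6).
Favorable = C(12,2) · C(8,4) · C(12,0) = 4620; total = C(32,6) = 906192.
P = 4620/906192 = 55/10788 ≈ 0.0051.

55/10788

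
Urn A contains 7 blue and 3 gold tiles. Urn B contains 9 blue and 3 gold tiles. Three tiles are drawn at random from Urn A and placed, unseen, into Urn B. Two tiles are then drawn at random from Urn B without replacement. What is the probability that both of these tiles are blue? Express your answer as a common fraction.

Condition on how many of the transferred tiles are blue (from Urn A: 7 blue of 10; then Urn B has 15 total).
  0 blue: C(7,0)C(3,3)/C(10,3) = 1/120; then P = C(9,2)/C(15,2) = 12/35
  1 blue: C(7,1)C(3,2)/C(10,3) = 7/40; then P = C(10,2)/C(15,2) = 3/7
  2 blue: C(7,2)C(3,1)/C(10,3) = 21/40; then P = C(11,2)/C(15,2) = 11/21
  3 blue: C(7,3)C(3,0)/C(10,3) = 7/24; then P = C(12,2)/C(15,2) = 22/35
P(both blue) = 563/1050 ≈ 0.5362.

563/1050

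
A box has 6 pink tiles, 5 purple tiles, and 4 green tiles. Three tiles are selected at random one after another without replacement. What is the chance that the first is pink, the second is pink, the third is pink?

Multiply the conditional probability of each draw in order, without replacement, so each draw removes one from its color and from the total.
P = (6/15) · (5/14) · (4/13) = 4/91 ≈ 0.0440.

4/91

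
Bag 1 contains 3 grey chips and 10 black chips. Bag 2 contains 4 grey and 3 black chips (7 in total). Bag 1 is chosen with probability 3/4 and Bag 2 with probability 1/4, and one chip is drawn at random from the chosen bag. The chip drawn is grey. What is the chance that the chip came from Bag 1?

63/115

P(grey | Bag 1) = 3/13; P(grey | Bag 2) = 4/7.
P(grey) = 3/4·3/13 + 1/4·4/7 = 115/364.
By Bayes' rule, P(Bag 1 | grey) = 9/52 / 115/364 = 63/115 ≈ 0.5478.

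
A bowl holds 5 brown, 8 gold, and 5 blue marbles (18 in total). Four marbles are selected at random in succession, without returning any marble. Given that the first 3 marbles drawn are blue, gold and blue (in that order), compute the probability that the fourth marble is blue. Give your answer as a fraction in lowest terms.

After removing 1 gold, 2 blue, the bowl has 3 blue out of 15 remaining.
P(fourth is blue | given) = 3/15 = 1/5 ≈ 0.2000.

1/5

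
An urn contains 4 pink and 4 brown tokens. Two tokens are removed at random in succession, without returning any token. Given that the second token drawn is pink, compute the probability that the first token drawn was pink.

P(first=pink and the second token drawn is pink) = (4/8)·(3/7) = 3/14.
P(the second token drawn is pink) = Σ over first color = 3/14 + 2/7 = 1/2.
By Bayes, P(first=pink | the second token drawn is pink) = 3/14 / 1/2 = 3/7 ≈ 0.4286.

3/7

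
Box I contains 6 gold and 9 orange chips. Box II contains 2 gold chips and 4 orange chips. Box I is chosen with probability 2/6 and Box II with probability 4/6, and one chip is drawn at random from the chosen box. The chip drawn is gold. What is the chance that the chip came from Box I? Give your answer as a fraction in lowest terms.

3/8

P(gold | Box I) = 2/5; P(gold | Box II) = 1/3.
P(gold) = 1/3·2/5 + 2/3·1/3 = 16/45.
By Bayes' rule, P(Box I | gold) = 2/15 / 16/45 = 3/8 ≈ 0.3750.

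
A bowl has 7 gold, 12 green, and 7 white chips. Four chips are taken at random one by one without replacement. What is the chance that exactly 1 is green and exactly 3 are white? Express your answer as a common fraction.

42/1495

Unordered draws without replacement: count favorable combinations over C(26,4).
Favorable = C(7,0) · C(12,1) · C(7,3) = 420; total = C(26,4) = 14950.
P = 420/14950 = 42/1495 ≈ 0.0281.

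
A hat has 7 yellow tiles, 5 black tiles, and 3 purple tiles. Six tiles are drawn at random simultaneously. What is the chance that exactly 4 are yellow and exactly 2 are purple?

Unordered draws without replacement: count favorable combinations over C(15,6).
Favorable = C(7,4) · C(5,0) · C(3,2) = 105; total = C(15,6) = 5005.
P = 105/5005 = 3/143 ≈ 0.0210.

3/143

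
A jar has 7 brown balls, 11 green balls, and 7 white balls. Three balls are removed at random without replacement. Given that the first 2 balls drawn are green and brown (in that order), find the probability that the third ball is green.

10/23

After removing 1 brown, 1 green, the jar has 10 green out of 23 remaining.
P(third is green | given) = 10/23 ≈ 0.4348.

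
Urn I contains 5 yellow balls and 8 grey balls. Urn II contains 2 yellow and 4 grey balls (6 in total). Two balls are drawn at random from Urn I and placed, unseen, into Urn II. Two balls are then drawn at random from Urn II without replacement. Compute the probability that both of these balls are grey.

Condition on how many of the transferred balls are grey (from Urn I: 8 grey of 13; then Urn II has 8 total).
  0 grey: C(8,0)C(5,2)/C(13,2) = 5/39; then P = C(4,2)/C(8,2) = 3/14
  1 grey: C(8,1)C(5,1)/C(13,2) = 20/39; then P = C(5,2)/C(8,2) = 5/14
  2 grey: C(8,2)C(5,0)/C(13,2) = 14/39; then P = C(6,2)/C(8,2) = 15/28
P(both grey) = 110/273 ≈ 0.4029.

110/273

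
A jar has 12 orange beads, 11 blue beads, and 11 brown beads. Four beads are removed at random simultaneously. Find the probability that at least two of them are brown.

Sum the hypergeometric tail for j = 2,…,4 brown beads.
Favorable = C(11,2)·C(23,2) + C(11,3)·C(23,1) + C(11,4)·C(23,0) = 18040; total = C(34,4) = 46376.
P = 18040/46376 = 205/527 ≈ 0.3890.

205/527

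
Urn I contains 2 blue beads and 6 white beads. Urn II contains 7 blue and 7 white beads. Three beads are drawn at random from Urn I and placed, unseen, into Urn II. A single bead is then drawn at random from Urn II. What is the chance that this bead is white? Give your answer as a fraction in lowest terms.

37/68

Condition on how many of the transferred beads are white (from Urn I: 6 white of 8; then Urn II has 17 total).
  1 white: C(6,1)C(2,2)/C(8,3) = 3/28; then P = 8/17
  2 white: C(6,2)C(2,1)/C(8,3) = 15/28; then P = 9/17
  3 white: C(6,3)C(2,0)/C(8,3) = 5/14; then P = 10/17
P(white from Urn II) = 37/68 ≈ 0.5441.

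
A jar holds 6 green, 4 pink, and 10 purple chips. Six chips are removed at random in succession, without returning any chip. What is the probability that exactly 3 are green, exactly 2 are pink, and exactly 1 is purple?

Unordered draws without replacement: count favorable combinations over C(20,6).
Favorable = C(6,3) · C(4,2) · C(10,1) = 1200; total = C(20,6) = 38760.
P = 1200/38760 = 10/323 ≈ 0.0310.

10/323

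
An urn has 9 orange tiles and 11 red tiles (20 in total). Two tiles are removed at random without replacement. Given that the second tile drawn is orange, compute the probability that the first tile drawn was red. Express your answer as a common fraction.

11/19

P(first=red and the second tile drawn is orange) = (11/20)·(9/19) = 99/380.
P(the second tile drawn is orange) = Σ over first color = 18/95 + 99/380 = 9/20.
By Bayes, P(first=red | the second tile drawn is orange) = 99/380 / 9/20 = 11/19 ≈ 0.5789.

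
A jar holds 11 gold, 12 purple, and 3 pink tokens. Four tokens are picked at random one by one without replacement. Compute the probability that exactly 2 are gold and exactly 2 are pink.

33/2990

Unordered draws without replacement: count favorable combinations over C(26,4).
Favorable = C(11,2) · C(12,0) · C(3,2) = 165; total = C(26,4) = 14950.
P = 165/14950 = 33/2990 ≈ 0.0110.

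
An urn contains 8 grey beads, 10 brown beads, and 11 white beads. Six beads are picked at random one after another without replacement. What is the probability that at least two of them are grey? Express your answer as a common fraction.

3071/5655

Sum the hypergeometric tail for j = 2,…,6 grey beads.
Favorable = C(8,2)·C(21,4) + C(8,3)·C(21,3) + C(8,4)·C(21,2) + C(8,5)·C(21,1) + C(8,6)·C(21,0) = 257964; total = C(29,6) = 475020.
P = 257964/475020 = 3071/5655 ≈ 0.5431.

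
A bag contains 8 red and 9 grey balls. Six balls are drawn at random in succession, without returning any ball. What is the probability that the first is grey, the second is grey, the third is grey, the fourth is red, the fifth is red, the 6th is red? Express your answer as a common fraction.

21/1105

Multiply the conditional probability of each draw in order, without replacement, so each draw removes one from its color and from the total.
P = (9/17) · (8/16) · (7/15) · (8/14) · (7/13) · (6/12) = 21/1105 ≈ 0.0190.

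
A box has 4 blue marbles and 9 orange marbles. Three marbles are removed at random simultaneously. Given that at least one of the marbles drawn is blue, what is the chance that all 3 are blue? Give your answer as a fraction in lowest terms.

2/101

P(all 3 blue) = C(4,3)/C(13,3) = 2/143; P(at least one blue) = 1 − C(9,3)/C(13,3) = 101/143.
Since 'all 3 blue' ⊆ 'at least one blue', P(all 3 | at least one) = 2/143 / 101/143 = 2/101 ≈ 0.0198.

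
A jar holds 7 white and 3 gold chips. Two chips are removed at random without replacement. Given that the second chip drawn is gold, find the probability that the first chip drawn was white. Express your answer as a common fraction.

P(first=white and the second chip drawn is gold) = (7/10)·(3/9) = 7/30.
P(the second chip drawn is gold) = Σ over first color = 7/30 + 1/15 = 3/10.
By Bayes, P(first=white | the second chip drawn is gold) = 7/30 / 3/10 = 7/9 ≈ 0.7778.

7/9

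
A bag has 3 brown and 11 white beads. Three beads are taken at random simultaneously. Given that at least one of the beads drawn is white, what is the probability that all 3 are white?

5/11

P(all 3 white) = C(11,3)/C(14,3) = 165/364; P(at least one white) = 1 − C(3,3)/C(14,3) = 363/364.
Since 'all 3 white' ⊆ 'at least one white', P(all 3 | at least one) = 165/364 / 363/364 = 5/11 ≈ 0.4545.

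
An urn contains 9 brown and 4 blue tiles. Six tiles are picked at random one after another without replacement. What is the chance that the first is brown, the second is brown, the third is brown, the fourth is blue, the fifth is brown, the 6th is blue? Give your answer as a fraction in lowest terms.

Multiply the conditional probability of each draw in order, without replacement, so each draw removes one from its color and from the total.
P = (9/13) · (8/12) · (7/11) · (4/10) · (6/9) · (3/8) = 21/715 ≈ 0.0294.

21/715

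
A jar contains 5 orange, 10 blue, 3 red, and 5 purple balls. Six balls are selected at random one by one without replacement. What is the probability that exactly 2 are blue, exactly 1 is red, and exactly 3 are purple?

Unordered draws without replacement: count favorable combinations over C(23,6).
Favorable = C(5,0) · C(10,2) · C(3,1) · C(5,3) = 1350; total = C(23,6) = 100947.
P = 1350/100947 = 450/33649 ≈ 0.0134.

450/33649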